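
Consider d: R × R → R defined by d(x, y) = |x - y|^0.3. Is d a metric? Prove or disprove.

Yes. With 0 < p = 0.3 ≤ 1, d(x,y) = |x-y|^0.3 is a metric on R. Non-negativity and symmetry are immediate; |x-y|^0.3 = 0 ⟺ |x-y| = 0 ⟺ x = y. For the triangle inequality, the function t ↦ t^0.3 is subadditive on [0,∞) when p ≤ 1, so |x-z|^0.3 ≤ (|x-y| + |y-z|)^0.3 ≤ |x-y|^0.3 + |y-z|^0.3.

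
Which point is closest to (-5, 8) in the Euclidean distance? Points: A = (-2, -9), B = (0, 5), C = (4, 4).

Distances: d(A) ≈ 17.2627, d(B) ≈ 5.831, d(C) ≈ 9.8489. Nearest: B = (0, 5) with distance 5.831.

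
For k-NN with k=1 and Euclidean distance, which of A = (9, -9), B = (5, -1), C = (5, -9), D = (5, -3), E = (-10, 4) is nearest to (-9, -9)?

Distances: d(A) = 18, d(B) ≈ 16.1245, d(C) = 14, d(D) ≈ 15.2315, d(E) ≈ 13.0384. Nearest: E = (-10, 4) with distance 13.0384.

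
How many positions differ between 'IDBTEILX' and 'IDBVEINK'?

Differing positions: 4, 7, 8. Hamming distance = 3.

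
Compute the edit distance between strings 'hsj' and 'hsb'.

Let D[i][j] be the edit distance between the first i characters of 'hsj' and the first j characters of 'hsb', with D[i][0] = i, D[0][j] = j, and D[i][j] = D[i-1][j-1] if the characters match, else 1 + min(D[i-1][j], D[i][j-1], D[i-1][j-1]). Filling the table (rows: prefixes of 'hsj', columns: prefixes of 'hsb'):
     ε  h  s  b
  ε  0  1  2  3
  h  1  0  1  2
  s  2  1  0  1
  j  3  2  1  1
The bottom-right entry gives D[3][3] = 1, so no sequence of fewer than 1 edit works. Backtracking through the table gives one optimal edit sequence (1 edit):
  hsj → hsb (sub j→b @3)
Edit distance = 1.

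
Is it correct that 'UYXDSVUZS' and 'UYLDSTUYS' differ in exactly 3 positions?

Differing positions: 3, 6, 8. Hamming distance = 3, so the claim is true.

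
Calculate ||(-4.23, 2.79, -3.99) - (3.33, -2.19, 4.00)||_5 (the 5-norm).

(Σ|x_i - y_i|^5)^(1/5) = (|-4.23 - 3.33|^5 + |2.79 - (-2.19)|^5 + |-3.99 - 4|^5)^(1/5)
= (7.56^5 + 4.98^5 + 7.99^5)^(1/5) ≈ (24694.997 + 3062.998 + 32563.7114)^(1/5) = (60321.7064)^(1/5) ≈ 9.0385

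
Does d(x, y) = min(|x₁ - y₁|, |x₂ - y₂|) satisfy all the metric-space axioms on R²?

No. d fails identity of indiscernibles: take x = (1, 0) and y = (1, 6). Then d(x,y) = min(|1 - 1|, |0 - 6|) = min(0, 6) = 0, yet x ≠ y.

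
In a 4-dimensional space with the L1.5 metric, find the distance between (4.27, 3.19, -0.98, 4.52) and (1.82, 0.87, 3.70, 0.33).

(Σ|x_i - y_i|^1.5)^(1/1.5) = (|4.27 - 1.82|^1.5 + |3.19 - 0.87|^1.5 + |-0.98 - 3.7|^1.5 + |4.52 - 0.33|^1.5)^(1/1.5)
= (2.45^1.5 + 2.32^1.5 + 4.68^1.5 + 4.19^1.5)^(1/1.5) ≈ (3.8349 + 3.5337 + 10.1244 + 8.5767)^(1/1.5) = (26.0697)^(1/1.5) ≈ 8.7921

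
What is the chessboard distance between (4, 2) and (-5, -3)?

max(|x_i - y_i|) = max(|4 - (-5)|, |2 - (-3)|) = max(9, 5) = 9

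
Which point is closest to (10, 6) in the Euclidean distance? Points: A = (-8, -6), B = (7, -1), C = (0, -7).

Distances: d(A) ≈ 21.6333, d(B) ≈ 7.6158, d(C) ≈ 16.4012. Nearest: B = (7, -1) with distance 7.6158.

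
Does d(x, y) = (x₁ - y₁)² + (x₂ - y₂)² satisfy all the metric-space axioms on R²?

No. The squared Euclidean distance fails the triangle inequality. Counterexample: x = (0, 0), y = (3, 2), z = (6, 4). d(x,z) = 6² + 4² = 52, but d(x,y) + d(y,z) = (3² + 2²) + (3² + 2²) = 13 + 13 = 26. Since 52 > 26, the triangle inequality is violated. (Note: √d, the ordinary Euclidean distance, IS a metric.)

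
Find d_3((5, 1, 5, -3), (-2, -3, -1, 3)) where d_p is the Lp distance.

(Σ|x_i - y_i|^3)^(1/3) = (|5 - (-2)|^3 + |1 - (-3)|^3 + |5 - (-1)|^3 + |-3 - 3|^3)^(1/3)
= (7^3 + 4^3 + 6^3 + 6^3)^(1/3) = (343 + 64 + 216 + 216)^(1/3) = (839)^(1/3) ≈ 9.4316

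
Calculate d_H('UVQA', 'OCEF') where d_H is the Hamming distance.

Differing positions: 1, 2, 3, 4. Hamming distance = 4.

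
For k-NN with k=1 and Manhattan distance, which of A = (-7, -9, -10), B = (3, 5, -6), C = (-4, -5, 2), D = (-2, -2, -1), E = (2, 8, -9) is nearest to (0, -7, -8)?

Distances: d(A) = 11, d(B) = 17, d(C) = 16, d(D) = 14, d(E) = 18. Nearest: A = (-7, -9, -10) with distance 11.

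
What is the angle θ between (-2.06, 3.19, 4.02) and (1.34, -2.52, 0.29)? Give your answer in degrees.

With u = (-2.06, 3.19, 4.02), v = (1.34, -2.52, 0.29):
u·v = (-2.06)·1.34 + 3.19·(-2.52) + 4.02·0.29 = (-2.7604) + (-8.0388) + 1.1658 = -9.6334.
|u| = √((-2.06)² + 3.19² + 4.02²) = √(4.2436 + 10.1761 + 16.1604) = √30.5801, |v| = √(1.34² + (-2.52)² + 0.29²) = √(1.7956 + 6.3504 + 0.0841) = √8.2301.
cos θ = (u·v)/(|u||v|) = -9.6334/(√30.5801·√8.2301) ≈ -0.607236
θ = arccos(-0.607236) ≈ 127.39°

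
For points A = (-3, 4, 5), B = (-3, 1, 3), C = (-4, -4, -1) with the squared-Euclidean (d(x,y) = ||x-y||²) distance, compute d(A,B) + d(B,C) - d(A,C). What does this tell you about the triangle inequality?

d(A,B) = 0² + 3² + 2² = 13, d(B,C) = 1² + 5² + 4² = 42, d(A,C) = 1² + 8² + 6² = 101.
d(A,B) + d(B,C) - d(A,C) = 13 + 42 - 101 = 55 - 101 = -46. This is < 0, so the triangle inequality FAILS for these points (squared-Euclidean is not a metric).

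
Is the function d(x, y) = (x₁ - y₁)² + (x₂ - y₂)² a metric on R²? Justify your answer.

No. The squared Euclidean distance fails the triangle inequality. Counterexample: x = (0, 0), y = (4, 4), z = (8, 8). d(x,z) = 8² + 8² = 128, but d(x,y) + d(y,z) = (4² + 4²) + (4² + 4²) = 32 + 32 = 64. Since 128 > 64, the triangle inequality is violated. (Note: √d, the ordinary Euclidean distance, IS a metric.)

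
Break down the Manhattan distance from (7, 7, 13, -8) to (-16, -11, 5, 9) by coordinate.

Σ|x_i - y_i| = |7 - (-16)| + |7 - (-11)| + |13 - 5| + |-8 - 9| = 23 + 18 + 8 + 17 = 66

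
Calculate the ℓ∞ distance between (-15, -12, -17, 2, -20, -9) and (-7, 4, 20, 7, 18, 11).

max(|x_i - y_i|) = max(|-15 - (-7)|, |-12 - 4|, |-17 - 20|, |2 - 7|, |-20 - 18|, |-9 - 11|) = max(8, 16, 37, 5, 38, 20) = 38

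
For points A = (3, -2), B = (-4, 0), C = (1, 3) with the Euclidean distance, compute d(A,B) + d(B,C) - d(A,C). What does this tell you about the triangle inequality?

d(A,B) = √(7² + 2²) = √53 ≈ 7.2801, d(B,C) = √(5² + 3²) = √34 ≈ 5.831, d(A,C) = √(2² + 5²) = √29 ≈ 5.3852.
d(A,B) + d(B,C) - d(A,C) = 7.2801 + 5.831 - 5.3852 = 13.1111 - 5.3852 = 7.7259 (to 4 decimal places). This is ≥ 0, so the triangle inequality holds for these points.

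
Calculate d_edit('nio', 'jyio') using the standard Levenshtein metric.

Let D[i][j] be the edit distance between the first i characters of 'nio' and the first j characters of 'jyio', with D[i][0] = i, D[0][j] = j, and D[i][j] = D[i-1][j-1] if the characters match, else 1 + min(D[i-1][j], D[i][j-1], D[i-1][j-1]). Filling the table (rows: prefixes of 'nio', columns: prefixes of 'jyio'):
     ε  j  y  i  o
  ε  0  1  2  3  4
  n  1  1  2  3  4
  i  2  2  2  2  3
  o  3  3  3  3  2
The bottom-right entry gives D[3][4] = 2, so no sequence of fewer than 2 edits works. Backtracking through the table gives one optimal edit sequence (2 edits):
  nio → jnio (ins j @1)
  jnio → jyio (sub n→y @2)
Edit distance = 2.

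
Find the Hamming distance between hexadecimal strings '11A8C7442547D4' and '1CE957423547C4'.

Differing positions: 2, 3, 4, 5, 8, 9, 13. Hamming distance = 7.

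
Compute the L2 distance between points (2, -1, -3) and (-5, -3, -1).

(Σ|x_i - y_i|^2)^(1/2) = (|2 - (-5)|^2 + |-1 - (-3)|^2 + |-3 - (-1)|^2)^(1/2)
= (7^2 + 2^2 + 2^2)^(1/2) = (49 + 4 + 4)^(1/2) = (57)^(1/2) ≈ 7.5498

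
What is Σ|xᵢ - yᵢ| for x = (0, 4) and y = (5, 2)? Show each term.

Σ|x_i - y_i| = |0 - 5| + |4 - 2| = 5 + 2 = 7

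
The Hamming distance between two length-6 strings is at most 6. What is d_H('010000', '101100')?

Differing positions: 1, 2, 3, 4. Hamming distance = 4. The maximum possible Hamming distance for length-6 strings is 6, so d_H/6 = 4/6 ≈ 0.6667.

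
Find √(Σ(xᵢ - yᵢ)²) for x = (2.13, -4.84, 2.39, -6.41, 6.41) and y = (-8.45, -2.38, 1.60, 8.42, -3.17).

√(Σ(x_i - y_i)²) = √((2.13 - (-8.45))² + (-4.84 - (-2.38))² + (2.39 - 1.6)² + (-6.41 - 8.42)² + (6.41 - (-3.17))²)
= √(10.58² + (-2.46)² + 0.79² + (-14.83)² + 9.58²) = √(111.9364 + 6.0516 + 0.6241 + 219.9289 + 91.7764) = √430.3174 ≈ 20.7441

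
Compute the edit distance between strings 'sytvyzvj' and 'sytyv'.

Let D[i][j] be the edit distance between the first i characters of 'sytvyzvj' and the first j characters of 'sytyv', with D[i][0] = i, D[0][j] = j, and D[i][j] = D[i-1][j-1] if the characters match, else 1 + min(D[i-1][j], D[i][j-1], D[i-1][j-1]). Filling the table (rows: prefixes of 'sytvyzvj', columns: prefixes of 'sytyv'):
     ε  s  y  t  y  v
  ε  0  1  2  3  4  5
  s  1  0  1  2  3  4
  y  2  1  0  1  2  3
  t  3  2  1  0  1  2
  v  4  3  2  1  1  1
  y  5  4  3  2  1  2
  z  6  5  4  3  2  2
  v  7  6  5  4  3  2
  j  8  7  6  5  4  3
The bottom-right entry gives D[8][5] = 3, so no sequence of fewer than 3 edits works. Backtracking through the table gives one optimal edit sequence (3 edits):
  sytvyzvj → sytyzvj (del v @4)
  sytyzvj → sytyvj (del z @5)
  sytyvj → sytyv (del j @6)
Edit distance = 3.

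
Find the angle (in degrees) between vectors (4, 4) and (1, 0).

With u = (4, 4), v = (1, 0):
u·v = 4·1 + 4·0 = 4 + 0 = 4.
|u| = √(4² + 4²) = √32, |v| = √(1² + 0²) = √1, so |u||v| = √(32·1) = √32.
cos θ = (u·v)/(|u||v|) = 4/√32 ≈ 0.707107
θ = arccos(0.707107) ≈ 45°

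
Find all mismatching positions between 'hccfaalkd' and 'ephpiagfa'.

Differing positions: 1, 2, 3, 4, 5, 7, 8, 9. Hamming distance = 8.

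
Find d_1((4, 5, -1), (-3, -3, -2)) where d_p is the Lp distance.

Σ|x_i - y_i| = |4 - (-3)| + |5 - (-3)| + |-1 - (-2)| = 7 + 8 + 1 = 16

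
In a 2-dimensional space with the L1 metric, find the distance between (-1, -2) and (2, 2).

Σ|x_i - y_i| = |-1 - 2| + |-2 - 2| = 3 + 4 = 7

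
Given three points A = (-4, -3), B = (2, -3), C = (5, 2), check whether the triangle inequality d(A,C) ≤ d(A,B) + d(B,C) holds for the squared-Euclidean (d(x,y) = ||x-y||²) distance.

d(A,B) = 6² + 0² = 36, d(B,C) = 3² + 5² = 34, d(A,C) = 9² + 5² = 106.
d(A,C) = 106 > 36 + 34 = 70. Triangle inequality is VIOLATED. (Squared-Euclidean is not a metric — this is a counterexample.)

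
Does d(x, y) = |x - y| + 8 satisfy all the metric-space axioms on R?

No. d fails identity of indiscernibles (specifically d(x,x) = 0): d(7, 7) = |7 - 7| + 8 = 0 + 8 = 8 ≠ 0.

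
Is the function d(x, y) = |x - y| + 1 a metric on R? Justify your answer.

No. d fails identity of indiscernibles (specifically d(x,x) = 0): d(-8, -8) = |-8 - (-8)| + 1 = 0 + 1 = 1 ≠ 0.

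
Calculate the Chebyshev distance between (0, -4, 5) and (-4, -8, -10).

max(|x_i - y_i|) = max(|0 - (-4)|, |-4 - (-8)|, |5 - (-10)|) = max(4, 4, 15) = 15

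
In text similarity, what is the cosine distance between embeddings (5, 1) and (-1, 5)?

With u = (5, 1), v = (-1, 5):
u·v = 5·(-1) + 1·5 = (-5) + 5 = 0.
|u| = √(5² + 1²) = √26, |v| = √((-1)² + 5²) = √26, so |u||v| = √(26·26) = √676 = 26.
cos θ = (u·v)/(|u||v|) = 0/26 = 0
Cosine distance = 1 - cos θ = 1 - 0 = 1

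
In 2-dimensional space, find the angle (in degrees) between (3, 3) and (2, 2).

With u = (3, 3), v = (2, 2):
u·v = 3·2 + 3·2 = 6 + 6 = 12.
|u| = √(3² + 3²) = √18, |v| = √(2² + 2²) = √8, so |u||v| = √(18·8) = √144 = 12.
cos θ = (u·v)/(|u||v|) = 12/12 = 1 (the vectors are parallel, pointing the same way)
θ = arccos(1) = 0°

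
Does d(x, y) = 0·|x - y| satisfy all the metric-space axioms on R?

No. With c = 0, d(x,y) = 0 for all x, y. This fails identity of indiscernibles: d(5, 10) = 0 but 5 ≠ 10.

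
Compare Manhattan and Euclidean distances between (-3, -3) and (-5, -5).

L1 = |-3 - (-5)| + |-3 - (-5)| = 2 + 2 = 4
L2 = √(2² + 2²) = √8 ≈ 2.8284
L1 ≥ L2 always (equality iff movement is along one axis); L1 > L2 here.
Ratio L1/L2 = 4/√8 ≈ 1.4142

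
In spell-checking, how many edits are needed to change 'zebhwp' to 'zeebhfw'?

Let D[i][j] be the edit distance between the first i characters of 'zebhwp' and the first j characters of 'zeebhfw', with D[i][0] = i, D[0][j] = j, and D[i][j] = D[i-1][j-1] if the characters match, else 1 + min(D[i-1][j], D[i][j-1], D[i-1][j-1]). Filling the table (rows: prefixes of 'zebhwp', columns: prefixes of 'zeebhfw'):
     ε  z  e  e  b  h  f  w
  ε  0  1  2  3  4  5  6  7
  z  1  0  1  2  3  4  5  6
  e  2  1  0  1  2  3  4  5
  b  3  2  1  1  1  2  3  4
  h  4  3  2  2  2  1  2  3
  w  5  4  3  3  3  2  2  2
  p  6  5  4  4  4  3  3  3
The bottom-right entry gives D[6][7] = 3, so no sequence of fewer than 3 edits works. Backtracking through the table gives one optimal edit sequence (3 edits):
  zebhwp → zeebhwp (ins e @2)
  zeebhwp → zeebhfp (sub w→f @6)
  zeebhfp → zeebhfw (sub p→w @7)
Edit distance = 3.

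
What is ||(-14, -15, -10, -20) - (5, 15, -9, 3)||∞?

max(|x_i - y_i|) = max(|-14 - 5|, |-15 - 15|, |-10 - (-9)|, |-20 - 3|) = max(19, 30, 1, 23) = 30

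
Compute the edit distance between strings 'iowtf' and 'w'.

Let D[i][j] be the edit distance between the first i characters of 'iowtf' and the first j characters of 'w', with D[i][0] = i, D[0][j] = j, and D[i][j] = D[i-1][j-1] if the characters match, else 1 + min(D[i-1][j], D[i][j-1], D[i-1][j-1]). Filling the table (rows: prefixes of 'iowtf', columns: prefixes of 'w'):
     ε  w
  ε  0  1
  i  1  1
  o  2  2
  w  3  2
  t  4  3
  f  5  4
The bottom-right entry gives D[5][1] = 4, so no sequence of fewer than 4 edits works. Backtracking through the table gives one optimal edit sequence (4 edits):
  iowtf → owtf (del i @1)
  owtf → wtf (del o @1)
  wtf → wf (del t @2)
  wf → w (del f @2)
Edit distance = 4.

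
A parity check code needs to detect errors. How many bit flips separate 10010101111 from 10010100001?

Differing positions: 8, 9, 10. Hamming distance = 3.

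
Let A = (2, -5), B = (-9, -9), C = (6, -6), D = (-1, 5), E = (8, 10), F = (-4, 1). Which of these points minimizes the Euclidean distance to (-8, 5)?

Distances: d(A) ≈ 14.1421, d(B) ≈ 14.0357, d(C) ≈ 17.8045, d(D) = 7, d(E) ≈ 16.7631, d(F) ≈ 5.6569. Nearest: F = (-4, 1) with distance 5.6569.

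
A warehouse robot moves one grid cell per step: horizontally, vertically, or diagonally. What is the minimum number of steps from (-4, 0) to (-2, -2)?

max(|x_i - y_i|) = max(|-4 - (-2)|, |0 - (-2)|) = max(2, 2) = 2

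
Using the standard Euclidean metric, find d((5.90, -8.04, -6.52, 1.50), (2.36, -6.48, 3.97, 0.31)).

√(Σ(x_i - y_i)²) = √((5.9 - 2.36)² + (-8.04 - (-6.48))² + (-6.52 - 3.97)² + (1.5 - 0.31)²)
= √(3.54² + (-1.56)² + (-10.49)² + 1.19²) = √(12.5316 + 2.4336 + 110.0401 + 1.4161) = √126.4214 ≈ 11.2437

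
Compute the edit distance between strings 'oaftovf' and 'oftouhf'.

Let D[i][j] be the edit distance between the first i characters of 'oaftovf' and the first j characters of 'oftouhf', with D[i][0] = i, D[0][j] = j, and D[i][j] = D[i-1][j-1] if the characters match, else 1 + min(D[i-1][j], D[i][j-1], D[i-1][j-1]). Filling the table (rows: prefixes of 'oaftovf', columns: prefixes of 'oftouhf'):
     ε  o  f  t  o  u  h  f
  ε  0  1  2  3  4  5  6  7
  o  1  0  1  2  3  4  5  6
  a  2  1  1  2  3  4  5  6
  f  3  2  1  2  3  4  5  5
  t  4  3  2  1  2  3  4  5
  o  5  4  3  2  1  2  3  4
  v  6  5  4  3  2  2  3  4
  f  7  6  5  4  3  3  3  3
The bottom-right entry gives D[7][7] = 3, so no sequence of fewer than 3 edits works. Backtracking through the table gives one optimal edit sequence (3 edits):
  oaftovf → oftovf (del a @2)
  oftovf → oftouvf (ins u @5)
  oftouvf → oftouhf (sub v→h @6)
Edit distance = 3.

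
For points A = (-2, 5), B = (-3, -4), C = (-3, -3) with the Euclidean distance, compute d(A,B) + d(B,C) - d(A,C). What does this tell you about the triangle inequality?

d(A,B) = √(1² + 9²) = √82 ≈ 9.0554, d(B,C) = √(0² + 1²) = √1 = 1, d(A,C) = √(1² + 8²) = √65 ≈ 8.0623.
d(A,B) + d(B,C) - d(A,C) = 9.0554 + 1 - 8.0623 = 10.0554 - 8.0623 = 1.9931 (to 4 decimal places). This is ≥ 0, so the triangle inequality holds for these points.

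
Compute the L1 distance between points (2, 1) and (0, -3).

Σ|x_i - y_i| = |2 - 0| + |1 - (-3)| = 2 + 4 = 6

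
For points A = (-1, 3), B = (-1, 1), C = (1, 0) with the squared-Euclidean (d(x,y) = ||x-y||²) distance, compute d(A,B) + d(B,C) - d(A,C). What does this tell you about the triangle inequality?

d(A,B) = 0² + 2² = 4, d(B,C) = 2² + 1² = 5, d(A,C) = 2² + 3² = 13.
d(A,B) + d(B,C) - d(A,C) = 4 + 5 - 13 = 9 - 13 = -4. This is < 0, so the triangle inequality FAILS for these points (squared-Euclidean is not a metric).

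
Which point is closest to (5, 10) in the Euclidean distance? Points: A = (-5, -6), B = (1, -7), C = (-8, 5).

Distances: d(A) ≈ 18.868, d(B) ≈ 17.4642, d(C) ≈ 13.9284. Nearest: C = (-8, 5) with distance 13.9284.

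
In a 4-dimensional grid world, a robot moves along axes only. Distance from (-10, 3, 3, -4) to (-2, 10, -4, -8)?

Σ|x_i - y_i| = |-10 - (-2)| + |3 - 10| + |3 - (-4)| + |-4 - (-8)| = 8 + 7 + 7 + 4 = 26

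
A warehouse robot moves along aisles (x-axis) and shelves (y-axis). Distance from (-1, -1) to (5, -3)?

Σ|x_i - y_i| = |-1 - 5| + |-1 - (-3)| = 6 + 2 = 8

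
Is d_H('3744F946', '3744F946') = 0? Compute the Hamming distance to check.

Differing positions: none. Hamming distance = 0, so the claim is true.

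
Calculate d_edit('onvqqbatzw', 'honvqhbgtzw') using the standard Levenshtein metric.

Let D[i][j] be the edit distance between the first i characters of 'onvqqbatzw' and the first j characters of 'honvqhbgtzw', with D[i][0] = i, D[0][j] = j, and D[i][j] = D[i-1][j-1] if the characters match, else 1 + min(D[i-1][j], D[i][j-1], D[i-1][j-1]). Filling the table (rows: prefixes of 'onvqqbatzw', columns: prefixes of 'honvqhbgtzw'):
     ε  h  o  n  v  q  h  b  g  t  z  w
  ε  0  1  2  3  4  5  6  7  8  9 10 11
  o  1  1  1  2  3  4  5  6  7  8  9 10
  n  2  2  2  1  2  3  4  5  6  7  8  9
  v  3  3  3  2  1  2  3  4  5  6  7  8
  q  4  4  4  3  2  1  2  3  4  5  6  7
  q  5  5  5  4  3  2  2  3  4  5  6  7
  b  6  6  6  5  4  3  3  2  3  4  5  6
  a  7  7  7  6  5  4  4  3  3  4  5  6
  t  8  8  8  7  6  5  5  4  4  3  4  5
  z  9  9  9  8  7  6  6  5  5  4  3  4
  w 10 10 10  9  8  7  7  6  6  5  4  3
The bottom-right entry gives D[10][11] = 3, so no sequence of fewer than 3 edits works. Backtracking through the table gives one optimal edit sequence (3 edits):
  onvqqbatzw → honvqqbatzw (ins h @1)
  honvqqbatzw → honvqhbatzw (sub q→h @6)
  honvqhbatzw → honvqhbgtzw (sub a→g @8)
Edit distance = 3.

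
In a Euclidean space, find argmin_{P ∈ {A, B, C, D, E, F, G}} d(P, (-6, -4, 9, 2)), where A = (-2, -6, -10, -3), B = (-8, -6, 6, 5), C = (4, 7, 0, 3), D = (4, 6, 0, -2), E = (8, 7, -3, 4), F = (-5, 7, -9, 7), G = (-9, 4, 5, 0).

Distances: d(A) ≈ 20.1494, d(B) ≈ 5.099, d(C) ≈ 17.4069, d(D) ≈ 17.2337, d(E) ≈ 21.5639, d(F) ≈ 21.7025, d(G) ≈ 9.6437. Nearest: B = (-8, -6, 6, 5) with distance 5.099.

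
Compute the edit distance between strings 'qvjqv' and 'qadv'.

Let D[i][j] be the edit distance between the first i characters of 'qvjqv' and the first j characters of 'qadv', with D[i][0] = i, D[0][j] = j, and D[i][j] = D[i-1][j-1] if the characters match, else 1 + min(D[i-1][j], D[i][j-1], D[i-1][j-1]). Filling the table (rows: prefixes of 'qvjqv', columns: prefixes of 'qadv'):
     ε  q  a  d  v
  ε  0  1  2  3  4
  q  1  0  1  2  3
  v  2  1  1  2  2
  j  3  2  2  2  3
  q  4  3  3  3  3
  v  5  4  4  4  3
The bottom-right entry gives D[5][4] = 3, so no sequence of fewer than 3 edits works. Backtracking through the table gives one optimal edit sequence (3 edits):
  qvjqv → qjqv (del v @2)
  qjqv → qaqv (sub j→a @2)
  qaqv → qadv (sub q→d @3)
Edit distance = 3.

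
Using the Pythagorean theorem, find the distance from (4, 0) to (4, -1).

√(Σ(x_i - y_i)²) = √((4 - 4)² + (0 - (-1))²)
= √(0² + 1²) = √(0 + 1) = √1 = 1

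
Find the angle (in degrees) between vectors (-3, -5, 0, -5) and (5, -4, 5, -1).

With u = (-3, -5, 0, -5), v = (5, -4, 5, -1):
u·v = (-3)·5 + (-5)·(-4) + 0·5 + (-5)·(-1) = (-15) + 20 + 0 + 5 = 10.
|u| = √((-3)² + (-5)² + 0² + (-5)²) = √59, |v| = √(5² + (-4)² + 5² + (-1)²) = √67, so |u||v| = √(59·67) = √3953.
cos θ = (u·v)/(|u||v|) = 10/√3953 ≈ 0.159051
θ = arccos(0.159051) ≈ 80.85°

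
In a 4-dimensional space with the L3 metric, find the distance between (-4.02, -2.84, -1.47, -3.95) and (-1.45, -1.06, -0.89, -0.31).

(Σ|x_i - y_i|^3)^(1/3) = (|-4.02 - (-1.45)|^3 + |-2.84 - (-1.06)|^3 + |-1.47 - (-0.89)|^3 + |-3.95 - (-0.31)|^3)^(1/3)
= (2.57^3 + 1.78^3 + 0.58^3 + 3.64^3)^(1/3) ≈ (16.9746 + 5.6398 + 0.1951 + 48.2285)^(1/3) = (71.038)^(1/3) ≈ 4.1416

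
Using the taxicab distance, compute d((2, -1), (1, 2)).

Σ|x_i - y_i| = |2 - 1| + |-1 - 2| = 1 + 3 = 4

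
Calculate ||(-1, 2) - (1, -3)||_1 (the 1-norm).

Σ|x_i - y_i| = |-1 - 1| + |2 - (-3)| = 2 + 5 = 7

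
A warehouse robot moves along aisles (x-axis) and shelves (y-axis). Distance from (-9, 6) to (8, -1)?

Σ|x_i - y_i| = |-9 - 8| + |6 - (-1)| = 17 + 7 = 24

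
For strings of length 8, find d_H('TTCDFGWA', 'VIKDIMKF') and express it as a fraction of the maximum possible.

Differing positions: 1, 2, 3, 5, 6, 7, 8. Hamming distance = 7. The maximum possible Hamming distance for length-8 strings is 8, so d_H/8 = 7/8 = 0.875.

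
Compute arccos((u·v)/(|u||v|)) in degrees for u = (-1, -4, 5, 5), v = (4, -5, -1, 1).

With u = (-1, -4, 5, 5), v = (4, -5, -1, 1):
u·v = (-1)·4 + (-4)·(-5) + 5·(-1) + 5·1 = (-4) + 20 + (-5) + 5 = 16.
|u| = √((-1)² + (-4)² + 5² + 5²) = √67, |v| = √(4² + (-5)² + (-1)² + 1²) = √43, so |u||v| = √(67·43) = √2881.
cos θ = (u·v)/(|u||v|) = 16/√2881 ≈ 0.298091
θ = arccos(0.298091) ≈ 72.66°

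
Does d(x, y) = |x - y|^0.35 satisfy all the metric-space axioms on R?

Yes. With 0 < p = 0.35 ≤ 1, d(x,y) = |x-y|^0.35 is a metric on R. Non-negativity and symmetry are immediate; |x-y|^0.35 = 0 ⟺ |x-y| = 0 ⟺ x = y. For the triangle inequality, the function t ↦ t^0.35 is subadditive on [0,∞) when p ≤ 1, so |x-z|^0.35 ≤ (|x-y| + |y-z|)^0.35 ≤ |x-y|^0.35 + |y-z|^0.35.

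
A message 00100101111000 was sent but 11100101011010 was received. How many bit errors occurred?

Differing positions: 1, 2, 9, 13. Hamming distance = 4.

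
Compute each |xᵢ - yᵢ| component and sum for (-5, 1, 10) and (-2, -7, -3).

Σ|x_i - y_i| = |-5 - (-2)| + |1 - (-7)| + |10 - (-3)| = 3 + 8 + 13 = 24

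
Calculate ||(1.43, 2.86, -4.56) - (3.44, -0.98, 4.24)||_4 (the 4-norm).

(Σ|x_i - y_i|^4)^(1/4) = (|1.43 - 3.44|^4 + |2.86 - (-0.98)|^4 + |-4.56 - 4.24|^4)^(1/4)
= (2.01^4 + 3.84^4 + 8.8^4)^(1/4) ≈ (16.3224 + 217.4327 + 5996.9536)^(1/4) = (6230.7087)^(1/4) ≈ 8.8845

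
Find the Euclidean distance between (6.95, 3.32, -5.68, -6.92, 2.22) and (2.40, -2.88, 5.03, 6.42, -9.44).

√(Σ(x_i - y_i)²) = √((6.95 - 2.4)² + (3.32 - (-2.88))² + (-5.68 - 5.03)² + (-6.92 - 6.42)² + (2.22 - (-9.44))²)
= √(4.55² + 6.2² + (-10.71)² + (-13.34)² + 11.66²) = √(20.7025 + 38.44 + 114.7041 + 177.9556 + 135.9556) = √487.7578 ≈ 22.0852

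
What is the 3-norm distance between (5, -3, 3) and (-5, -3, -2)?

(Σ|x_i - y_i|^3)^(1/3) = (|5 - (-5)|^3 + |-3 - (-3)|^3 + |3 - (-2)|^3)^(1/3)
= (10^3 + 0^3 + 5^3)^(1/3) = (1000 + 0 + 125)^(1/3) = (1125)^(1/3) ≈ 10.4004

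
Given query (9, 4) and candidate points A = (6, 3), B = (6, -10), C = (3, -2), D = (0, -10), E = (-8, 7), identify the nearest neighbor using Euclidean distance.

Distances: d(A) ≈ 3.1623, d(B) ≈ 14.3178, d(C) ≈ 8.4853, d(D) ≈ 16.6433, d(E) ≈ 17.2627. Nearest: A = (6, 3) with distance 3.1623.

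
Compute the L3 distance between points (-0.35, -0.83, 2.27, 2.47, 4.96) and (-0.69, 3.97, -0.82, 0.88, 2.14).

(Σ|x_i - y_i|^3)^(1/3) = (|-0.35 - (-0.69)|^3 + |-0.83 - 3.97|^3 + |2.27 - (-0.82)|^3 + |2.47 - 0.88|^3 + |4.96 - 2.14|^3)^(1/3)
= (0.34^3 + 4.8^3 + 3.09^3 + 1.59^3 + 2.82^3)^(1/3) ≈ (0.0393 + 110.592 + 29.5036 + 4.0197 + 22.4258)^(1/3) = (166.5804)^(1/3) ≈ 5.5023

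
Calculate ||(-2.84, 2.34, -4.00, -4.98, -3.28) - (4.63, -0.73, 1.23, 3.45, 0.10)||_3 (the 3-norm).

(Σ|x_i - y_i|^3)^(1/3) = (|-2.84 - 4.63|^3 + |2.34 - (-0.73)|^3 + |-4 - 1.23|^3 + |-4.98 - 3.45|^3 + |-3.28 - 0.1|^3)^(1/3)
= (7.47^3 + 3.07^3 + 5.23^3 + 8.43^3 + 3.38^3)^(1/3) ≈ (416.8327 + 28.9344 + 143.0557 + 599.0771 + 38.6145)^(1/3) = (1226.5144)^(1/3) ≈ 10.7043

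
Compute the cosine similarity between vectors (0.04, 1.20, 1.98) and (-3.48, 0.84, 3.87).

With u = (0.04, 1.20, 1.98), v = (-3.48, 0.84, 3.87):
u·v = 0.04·(-3.48) + 1.2·0.84 + 1.98·3.87 = (-0.1392) + 1.008 + 7.6626 = 8.5314.
|u| = √(0.04² + 1.2² + 1.98²) = √(0.0016 + 1.44 + 3.9204) = √5.362, |v| = √((-3.48)² + 0.84² + 3.87²) = √(12.1104 + 0.7056 + 14.9769) = √27.7929.
cos θ = (u·v)/(|u||v|) = 8.5314/(√5.362·√27.7929) ≈ 0.6989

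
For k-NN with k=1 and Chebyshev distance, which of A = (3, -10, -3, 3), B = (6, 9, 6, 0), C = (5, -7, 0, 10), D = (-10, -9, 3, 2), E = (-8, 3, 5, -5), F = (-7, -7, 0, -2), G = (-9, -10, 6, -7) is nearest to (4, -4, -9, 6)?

Distances: d(A) = 6, d(B) = 15, d(C) = 9, d(D) = 14, d(E) = 14, d(F) = 11, d(G) = 15. Nearest: A = (3, -10, -3, 3) with distance 6.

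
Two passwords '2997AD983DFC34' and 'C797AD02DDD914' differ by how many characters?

Differing positions: 1, 2, 7, 8, 9, 11, 12, 13. Hamming distance = 8.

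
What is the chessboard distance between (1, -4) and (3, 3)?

max(|x_i - y_i|) = max(|1 - 3|, |-4 - 3|) = max(2, 7) = 7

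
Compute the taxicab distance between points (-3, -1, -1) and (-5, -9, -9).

Σ|x_i - y_i| = |-3 - (-5)| + |-1 - (-9)| + |-1 - (-9)| = 2 + 8 + 8 = 18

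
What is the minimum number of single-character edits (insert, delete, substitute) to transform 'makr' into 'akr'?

Let D[i][j] be the edit distance between the first i characters of 'makr' and the first j characters of 'akr', with D[i][0] = i, D[0][j] = j, and D[i][j] = D[i-1][j-1] if the characters match, else 1 + min(D[i-1][j], D[i][j-1], D[i-1][j-1]). Filling the table (rows: prefixes of 'makr', columns: prefixes of 'akr'):
     ε  a  k  r
  ε  0  1  2  3
  m  1  1  2  3
  a  2  1  2  3
  k  3  2  1  2
  r  4  3  2  1
The bottom-right entry gives D[4][3] = 1, so no sequence of fewer than 1 edit works. Backtracking through the table gives one optimal edit sequence (1 edit):
  makr → akr (del m @1)
Edit distance = 1.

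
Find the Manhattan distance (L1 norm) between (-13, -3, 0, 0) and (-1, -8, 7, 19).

Σ|x_i - y_i| = |-13 - (-1)| + |-3 - (-8)| + |0 - 7| + |0 - 19| = 12 + 5 + 7 + 19 = 43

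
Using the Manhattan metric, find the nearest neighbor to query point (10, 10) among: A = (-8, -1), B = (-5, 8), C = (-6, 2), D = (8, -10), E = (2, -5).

Distances: d(A) = 29, d(B) = 17, d(C) = 24, d(D) = 22, d(E) = 23. Nearest: B = (-5, 8) with distance 17.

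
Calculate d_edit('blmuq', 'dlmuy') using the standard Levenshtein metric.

Let D[i][j] be the edit distance between the first i characters of 'blmuq' and the first j characters of 'dlmuy', with D[i][0] = i, D[0][j] = j, and D[i][j] = D[i-1][j-1] if the characters match, else 1 + min(D[i-1][j], D[i][j-1], D[i-1][j-1]). Filling the table (rows: prefixes of 'blmuq', columns: prefixes of 'dlmuy'):
     ε  d  l  m  u  y
  ε  0  1  2  3  4  5
  b  1  1  2  3  4  5
  l  2  2  1  2  3  4
  m  3  3  2  1  2  3
  u  4  4  3  2  1  2
  q  5  5  4  3  2  2
The bottom-right entry gives D[5][5] = 2, so no sequence of fewer than 2 edits works. Backtracking through the table gives one optimal edit sequence (2 edits):
  blmuq → dlmuq (sub b→d @1)
  dlmuq → dlmuy (sub q→y @5)
Edit distance = 2.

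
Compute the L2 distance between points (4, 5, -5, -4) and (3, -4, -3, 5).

(Σ|x_i - y_i|^2)^(1/2) = (|4 - 3|^2 + |5 - (-4)|^2 + |-5 - (-3)|^2 + |-4 - 5|^2)^(1/2)
= (1^2 + 9^2 + 2^2 + 9^2)^(1/2) = (1 + 81 + 4 + 81)^(1/2) = (167)^(1/2) ≈ 12.9228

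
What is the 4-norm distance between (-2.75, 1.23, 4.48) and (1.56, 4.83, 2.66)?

(Σ|x_i - y_i|^4)^(1/4) = (|-2.75 - 1.56|^4 + |1.23 - 4.83|^4 + |4.48 - 2.66|^4)^(1/4)
= (4.31^4 + 3.6^4 + 1.82^4)^(1/4) ≈ (345.0715 + 167.9616 + 10.972)^(1/4) = (524.0051)^(1/4) ≈ 4.7845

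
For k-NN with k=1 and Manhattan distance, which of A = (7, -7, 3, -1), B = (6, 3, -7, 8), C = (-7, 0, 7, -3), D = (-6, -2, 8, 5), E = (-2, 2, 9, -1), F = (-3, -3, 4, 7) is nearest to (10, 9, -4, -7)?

Distances: d(A) = 32, d(B) = 28, d(C) = 41, d(D) = 51, d(E) = 38, d(F) = 47. Nearest: B = (6, 3, -7, 8) with distance 28.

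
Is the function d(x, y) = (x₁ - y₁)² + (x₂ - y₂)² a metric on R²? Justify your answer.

No. The squared Euclidean distance fails the triangle inequality. Counterexample: x = (0, 0), y = (2, 3), z = (4, 6). d(x,z) = 4² + 6² = 52, but d(x,y) + d(y,z) = (2² + 3²) + (2² + 3²) = 13 + 13 = 26. Since 52 > 26, the triangle inequality is violated. (Note: √d, the ordinary Euclidean distance, IS a metric.)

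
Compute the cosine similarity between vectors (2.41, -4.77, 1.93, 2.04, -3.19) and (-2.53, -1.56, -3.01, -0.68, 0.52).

With u = (2.41, -4.77, 1.93, 2.04, -3.19), v = (-2.53, -1.56, -3.01, -0.68, 0.52):
u·v = 2.41·(-2.53) + (-4.77)·(-1.56) + 1.93·(-3.01) + 2.04·(-0.68) + (-3.19)·0.52 = (-6.0973) + 7.4412 + (-5.8093) + (-1.3872) + (-1.6588) = -7.5114.
|u| = √(2.41² + (-4.77)² + 1.93² + 2.04² + (-3.19)²) = √(5.8081 + 22.7529 + 3.7249 + 4.1616 + 10.1761) = √46.6236, |v| = √((-2.53)² + (-1.56)² + (-3.01)² + (-0.68)² + 0.52²) = √(6.4009 + 2.4336 + 9.0601 + 0.4624 + 0.2704) = √18.6274.
cos θ = (u·v)/(|u||v|) = -7.5114/(√46.6236·√18.6274) ≈ -0.2549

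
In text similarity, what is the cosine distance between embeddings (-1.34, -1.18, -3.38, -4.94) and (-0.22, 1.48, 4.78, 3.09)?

With u = (-1.34, -1.18, -3.38, -4.94), v = (-0.22, 1.48, 4.78, 3.09):
u·v = (-1.34)·(-0.22) + (-1.18)·1.48 + (-3.38)·4.78 + (-4.94)·3.09 = 0.2948 + (-1.7464) + (-16.1564) + (-15.2646) = -32.8726.
|u| = √((-1.34)² + (-1.18)² + (-3.38)² + (-4.94)²) = √(1.7956 + 1.3924 + 11.4244 + 24.4036) = √39.016, |v| = √((-0.22)² + 1.48² + 4.78² + 3.09²) = √(0.0484 + 2.1904 + 22.8484 + 9.5481) = √34.6353.
cos θ = (u·v)/(|u||v|) = -32.8726/(√39.016·√34.6353) ≈ -0.8942
Cosine distance = 1 - cos θ ≈ 1 - (-0.8942) = 1.8942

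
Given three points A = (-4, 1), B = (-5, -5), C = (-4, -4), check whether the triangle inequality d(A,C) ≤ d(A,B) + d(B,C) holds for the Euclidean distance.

d(A,B) = √(1² + 6²) = √37 ≈ 6.0828, d(B,C) = √(1² + 1²) = √2 ≈ 1.4142, d(A,C) = √(0² + 5²) = √25 = 5.
d(A,C) = 5 ≤ 6.0828 + 1.4142 = 7.497. Triangle inequality is satisfied.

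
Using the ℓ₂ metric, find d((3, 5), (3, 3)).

√(Σ(x_i - y_i)²) = √((3 - 3)² + (5 - 3)²)
= √(0² + 2²) = √(0 + 4) = √4 = 2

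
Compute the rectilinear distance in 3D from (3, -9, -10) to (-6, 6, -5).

Σ|x_i - y_i| = |3 - (-6)| + |-9 - 6| + |-10 - (-5)| = 9 + 15 + 5 = 29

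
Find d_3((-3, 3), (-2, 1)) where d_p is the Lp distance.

(Σ|x_i - y_i|^3)^(1/3) = (|-3 - (-2)|^3 + |3 - 1|^3)^(1/3)
= (1^3 + 2^3)^(1/3) = (1 + 8)^(1/3) = (9)^(1/3) ≈ 2.0801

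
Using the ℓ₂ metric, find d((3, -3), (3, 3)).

√(Σ(x_i - y_i)²) = √((3 - 3)² + (-3 - 3)²)
= √(0² + (-6)²) = √(0 + 36) = √36 = 6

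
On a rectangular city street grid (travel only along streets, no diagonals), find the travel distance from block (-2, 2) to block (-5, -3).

Σ|x_i - y_i| = |-2 - (-5)| + |2 - (-3)| = 3 + 5 = 8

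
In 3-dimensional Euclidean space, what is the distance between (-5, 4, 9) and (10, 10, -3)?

√(Σ(x_i - y_i)²) = √((-5 - 10)² + (4 - 10)² + (9 - (-3))²)
= √((-15)² + (-6)² + 12²) = √(225 + 36 + 144) = √405 ≈ 20.1246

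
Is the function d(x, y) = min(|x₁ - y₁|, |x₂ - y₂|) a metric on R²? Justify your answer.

No. d fails identity of indiscernibles: take x = (-4, 0) and y = (-4, 1). Then d(x,y) = min(|-4 - (-4)|, |0 - 1|) = min(0, 1) = 0, yet x ≠ y.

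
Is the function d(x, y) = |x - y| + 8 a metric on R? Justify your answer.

No. d fails identity of indiscernibles (specifically d(x,x) = 0): d(4, 4) = |4 - 4| + 8 = 0 + 8 = 8 ≠ 0.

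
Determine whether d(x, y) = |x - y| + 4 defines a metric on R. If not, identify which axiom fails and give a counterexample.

No. d fails identity of indiscernibles (specifically d(x,x) = 0): d(7, 7) = |7 - 7| + 4 = 0 + 4 = 4 ≠ 0.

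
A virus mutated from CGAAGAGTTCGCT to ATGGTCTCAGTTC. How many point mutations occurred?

Differing positions: 1, 2, 3, 4, 5, 6, 7, 8, 9, 10, 11, 12, 13. Hamming distance = 13.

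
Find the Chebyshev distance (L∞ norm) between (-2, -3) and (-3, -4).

max(|x_i - y_i|) = max(|-2 - (-3)|, |-3 - (-4)|) = max(1, 1) = 1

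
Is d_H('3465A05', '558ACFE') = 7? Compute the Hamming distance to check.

Differing positions: 1, 2, 3, 4, 5, 6, 7. Hamming distance = 7, so the claim is true.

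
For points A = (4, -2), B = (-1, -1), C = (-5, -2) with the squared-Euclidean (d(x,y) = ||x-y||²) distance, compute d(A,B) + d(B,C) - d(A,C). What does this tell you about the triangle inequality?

d(A,B) = 5² + 1² = 26, d(B,C) = 4² + 1² = 17, d(A,C) = 9² + 0² = 81.
d(A,B) + d(B,C) - d(A,C) = 26 + 17 - 81 = 43 - 81 = -38. This is < 0, so the triangle inequality FAILS for these points (squared-Euclidean is not a metric).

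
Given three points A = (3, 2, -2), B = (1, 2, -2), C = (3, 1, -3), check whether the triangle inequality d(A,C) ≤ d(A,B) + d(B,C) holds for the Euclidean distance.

d(A,B) = √(2² + 0² + 0²) = √4 = 2, d(B,C) = √(2² + 1² + 1²) = √6 ≈ 2.4495, d(A,C) = √(0² + 1² + 1²) = √2 ≈ 1.4142.
d(A,C) ≈ 1.4142 ≤ 2 + 2.4495 = 4.4495. Triangle inequality is satisfied.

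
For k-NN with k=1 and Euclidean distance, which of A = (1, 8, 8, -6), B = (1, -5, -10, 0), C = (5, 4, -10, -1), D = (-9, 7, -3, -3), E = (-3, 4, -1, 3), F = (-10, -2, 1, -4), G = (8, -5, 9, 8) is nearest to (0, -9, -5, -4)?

Distances: d(A) ≈ 21.5174, d(B) ≈ 7.6158, d(C) ≈ 15.0997, d(D) ≈ 18.4932, d(E) ≈ 15.5885, d(F) ≈ 13.6015, d(G) ≈ 20.4939. Nearest: B = (1, -5, -10, 0) with distance 7.6158.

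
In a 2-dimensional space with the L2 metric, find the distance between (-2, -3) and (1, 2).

(Σ|x_i - y_i|^2)^(1/2) = (|-2 - 1|^2 + |-3 - 2|^2)^(1/2)
= (3^2 + 5^2)^(1/2) = (9 + 25)^(1/2) = (34)^(1/2) ≈ 5.831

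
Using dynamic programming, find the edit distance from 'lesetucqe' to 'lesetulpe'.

Let D[i][j] be the edit distance between the first i characters of 'lesetucqe' and the first j characters of 'lesetulpe', with D[i][0] = i, D[0][j] = j, and D[i][j] = D[i-1][j-1] if the characters match, else 1 + min(D[i-1][j], D[i][j-1], D[i-1][j-1]). Filling the table (rows: prefixes of 'lesetucqe', columns: prefixes of 'lesetulpe'):
     ε  l  e  s  e  t  u  l  p  e
  ε  0  1  2  3  4  5  6  7  8  9
  l  1  0  1  2  3  4  5  6  7  8
  e  2  1  0  1  2  3  4  5  6  7
  s  3  2  1  0  1  2  3  4  5  6
  e  4  3  2  1  0  1  2  3  4  5
  t  5  4  3  2  1  0  1  2  3  4
  u  6  5  4  3  2  1  0  1  2  3
  c  7  6  5  4  3  2  1  1  2  3
  q  8  7  6  5  4  3  2  2  2  3
  e  9  8  7  6  5  4  3  3  3  2
The bottom-right entry gives D[9][9] = 2, so no sequence of fewer than 2 edits works. Backtracking through the table gives one optimal edit sequence (2 edits):
  lesetucqe → lesetulqe (sub c→l @7)
  lesetulqe → lesetulpe (sub q→p @8)
Edit distance = 2.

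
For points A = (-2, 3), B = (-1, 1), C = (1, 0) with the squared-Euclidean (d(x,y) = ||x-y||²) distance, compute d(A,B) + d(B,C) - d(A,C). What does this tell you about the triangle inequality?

d(A,B) = 1² + 2² = 5, d(B,C) = 2² + 1² = 5, d(A,C) = 3² + 3² = 18.
d(A,B) + d(B,C) - d(A,C) = 5 + 5 - 18 = 10 - 18 = -8. This is < 0, so the triangle inequality FAILS for these points (squared-Euclidean is not a metric).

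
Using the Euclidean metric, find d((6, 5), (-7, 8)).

√(Σ(x_i - y_i)²) = √((6 - (-7))² + (5 - 8)²)
= √(13² + (-3)²) = √(169 + 9) = √178 ≈ 13.3417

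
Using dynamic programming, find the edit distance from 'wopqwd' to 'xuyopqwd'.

Let D[i][j] be the edit distance between the first i characters of 'wopqwd' and the first j characters of 'xuyopqwd', with D[i][0] = i, D[0][j] = j, and D[i][j] = D[i-1][j-1] if the characters match, else 1 + min(D[i-1][j], D[i][j-1], D[i-1][j-1]). Filling the table (rows: prefixes of 'wopqwd', columns: prefixes of 'xuyopqwd'):
     ε  x  u  y  o  p  q  w  d
  ε  0  1  2  3  4  5  6  7  8
  w  1  1  2  3  4  5  6  6  7
  o  2  2  2  3  3  4  5  6  7
  p  3  3  3  3  4  3  4  5  6
  q  4  4  4  4  4  4  3  4  5
  w  5  5  5  5  5  5  4  3  4
  d  6  6  6  6  6  6  5  4  3
The bottom-right entry gives D[6][8] = 3, so no sequence of fewer than 3 edits works. Backtracking through the table gives one optimal edit sequence (3 edits):
  wopqwd → xwopqwd (ins x @1)
  xwopqwd → xuwopqwd (ins u @2)
  xuwopqwd → xuyopqwd (sub w→y @3)
Edit distance = 3.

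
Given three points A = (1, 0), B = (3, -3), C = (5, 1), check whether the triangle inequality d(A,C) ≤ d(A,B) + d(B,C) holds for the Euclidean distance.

d(A,B) = √(2² + 3²) = √13 ≈ 3.6056, d(B,C) = √(2² + 4²) = √20 ≈ 4.4721, d(A,C) = √(4² + 1²) = √17 ≈ 4.1231.
d(A,C) ≈ 4.1231 ≤ 3.6056 + 4.4721 = 8.0777. Triangle inequality is satisfied.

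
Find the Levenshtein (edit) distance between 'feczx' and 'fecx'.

Let D[i][j] be the edit distance between the first i characters of 'feczx' and the first j characters of 'fecx', with D[i][0] = i, D[0][j] = j, and D[i][j] = D[i-1][j-1] if the characters match, else 1 + min(D[i-1][j], D[i][j-1], D[i-1][j-1]). Filling the table (rows: prefixes of 'feczx', columns: prefixes of 'fecx'):
     ε  f  e  c  x
  ε  0  1  2  3  4
  f  1  0  1  2  3
  e  2  1  0  1  2
  c  3  2  1  0  1
  z  4  3  2  1  1
  x  5  4  3  2  1
The bottom-right entry gives D[5][4] = 1, so no sequence of fewer than 1 edit works. Backtracking through the table gives one optimal edit sequence (1 edit):
  feczx → fecx (del z @4)
Edit distance = 1.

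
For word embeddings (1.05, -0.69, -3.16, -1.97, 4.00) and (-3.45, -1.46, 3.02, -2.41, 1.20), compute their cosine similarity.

With u = (1.05, -0.69, -3.16, -1.97, 4.00), v = (-3.45, -1.46, 3.02, -2.41, 1.20):
u·v = 1.05·(-3.45) + (-0.69)·(-1.46) + (-3.16)·3.02 + (-1.97)·(-2.41) + 4·1.2 = (-3.6225) + 1.0074 + (-9.5432) + 4.7477 + 4.8 = -2.6106.
|u| = √(1.05² + (-0.69)² + (-3.16)² + (-1.97)² + 4²) = √(1.1025 + 0.4761 + 9.9856 + 3.8809 + 16) = √31.4451, |v| = √((-3.45)² + (-1.46)² + 3.02² + (-2.41)² + 1.2²) = √(11.9025 + 2.1316 + 9.1204 + 5.8081 + 1.44) = √30.4026.
cos θ = (u·v)/(|u||v|) = -2.6106/(√31.4451·√30.4026) ≈ -0.0844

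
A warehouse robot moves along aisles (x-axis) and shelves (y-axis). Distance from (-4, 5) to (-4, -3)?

Σ|x_i - y_i| = |-4 - (-4)| + |5 - (-3)| = 0 + 8 = 8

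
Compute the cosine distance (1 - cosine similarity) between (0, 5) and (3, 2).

With u = (0, 5), v = (3, 2):
u·v = 0·3 + 5·2 = 0 + 10 = 10.
|u| = √(0² + 5²) = √25, |v| = √(3² + 2²) = √13, so |u||v| = √(25·13) = √325.
cos θ = (u·v)/(|u||v|) = 10/√325 ≈ 0.5547
Cosine distance = 1 - cos θ ≈ 1 - 0.5547 = 0.4453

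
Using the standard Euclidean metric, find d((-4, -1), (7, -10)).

√(Σ(x_i - y_i)²) = √((-4 - 7)² + (-1 - (-10))²)
= √((-11)² + 9²) = √(121 + 81) = √202 ≈ 14.2127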